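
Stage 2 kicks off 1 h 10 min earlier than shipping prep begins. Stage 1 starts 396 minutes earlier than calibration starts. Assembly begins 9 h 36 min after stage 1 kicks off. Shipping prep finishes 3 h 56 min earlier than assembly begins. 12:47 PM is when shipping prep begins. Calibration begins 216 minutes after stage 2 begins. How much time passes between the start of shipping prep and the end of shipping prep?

1.5 hours

Stage 2 starts at 12:47 PM − 70 min = 11:37 AM.
Calibration starts at 11:37 AM + 216 min = 3:13 PM.
Stage 1 starts at 3:13 PM − 396 min = 8:37 AM.
Assembly starts at 8:37 AM + 576 min = 6:13 PM.
Shipping prep ends at 6:13 PM − 236 min = 2:17 PM.
From 12:47 PM to 2:17 PM is 1.5 hours.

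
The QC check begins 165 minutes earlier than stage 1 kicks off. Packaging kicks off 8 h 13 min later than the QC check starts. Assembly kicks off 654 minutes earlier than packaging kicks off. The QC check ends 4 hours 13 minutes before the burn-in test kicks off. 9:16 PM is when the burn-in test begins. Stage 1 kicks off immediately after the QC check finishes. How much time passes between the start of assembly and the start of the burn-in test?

The QC check ends at 9:16 PM − 253 min = 5:03 PM.
So stage 1 starts at 5:03 PM.
The QC check starts at 5:03 PM − 165 min = 2:18 PM.
Packaging starts at 2:18 PM + 493 min = 10:31 PM.
Assembly starts at 10:31 PM − 654 min = 11:37 AM.
From 11:37 AM to 9:16 PM is 9 h 39 min.

9 h 39 min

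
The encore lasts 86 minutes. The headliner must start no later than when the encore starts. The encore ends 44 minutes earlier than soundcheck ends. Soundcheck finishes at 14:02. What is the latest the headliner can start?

11:52

The encore ends at 14:02 − 44 min = 13:18.
The encore starts at 13:18 − 86 min = 11:52.
The headliner is bounded by the encore, so the latest it can start is 11:52.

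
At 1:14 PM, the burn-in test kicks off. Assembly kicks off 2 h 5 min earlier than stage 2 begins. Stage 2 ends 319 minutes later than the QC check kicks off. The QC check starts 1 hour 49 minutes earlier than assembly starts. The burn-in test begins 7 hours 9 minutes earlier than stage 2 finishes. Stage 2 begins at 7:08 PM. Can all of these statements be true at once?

No

Assembly starts at 7:08 PM − 125 min = 5:03 PM.
The QC check starts at 5:03 PM − 109 min = 3:14 PM.
Stage 2 ends at 3:14 PM + 319 min = 8:33 PM.
The burn-in test starts at 8:33 PM − 429 min = 1:24 PM.
But the burn-in test is also said to start at 1:14 PM — a 10-minute conflict.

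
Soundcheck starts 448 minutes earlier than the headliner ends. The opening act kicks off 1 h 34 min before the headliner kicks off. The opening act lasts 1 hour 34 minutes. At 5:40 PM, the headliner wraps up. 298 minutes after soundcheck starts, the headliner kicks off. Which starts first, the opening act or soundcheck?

soundcheck

Soundcheck starts at 5:40 PM − 448 min = 10:12 AM.
The headliner starts at 10:12 AM + 298 min = 3:10 PM.
The opening act starts at 3:10 PM − 94 min = 1:36 PM.
The opening act starts at 1:36 PM and soundcheck starts at 10:12 AM, so soundcheck is first.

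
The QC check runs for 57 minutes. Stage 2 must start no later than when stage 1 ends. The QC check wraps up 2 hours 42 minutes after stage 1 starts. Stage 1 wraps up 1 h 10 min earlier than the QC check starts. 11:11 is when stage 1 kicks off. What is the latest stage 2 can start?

The QC check ends at 11:11 + 162 min = 13:53.
The QC check starts at 13:53 − 57 min = 12:56.
Stage 1 ends at 12:56 − 70 min = 11:46.
Stage 2 is bounded by stage 1, so the latest it can start is 11:46.

11:46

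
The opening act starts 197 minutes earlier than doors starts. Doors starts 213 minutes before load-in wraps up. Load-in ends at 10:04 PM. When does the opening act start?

3:14 PM

Doors starts at 10:04 PM − 213 min = 6:31 PM.
The opening act starts at 6:31 PM − 197 min = 3:14 PM.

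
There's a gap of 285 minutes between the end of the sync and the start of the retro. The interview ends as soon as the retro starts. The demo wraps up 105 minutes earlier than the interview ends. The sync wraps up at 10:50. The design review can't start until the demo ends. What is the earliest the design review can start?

13:50

The retro starts at 10:50 + 285 min = 15:35.
So the interview ends at 15:35.
The demo ends at 15:35 − 105 min = 13:50.
The design review is bounded by the demo, so the earliest it can start is 13:50.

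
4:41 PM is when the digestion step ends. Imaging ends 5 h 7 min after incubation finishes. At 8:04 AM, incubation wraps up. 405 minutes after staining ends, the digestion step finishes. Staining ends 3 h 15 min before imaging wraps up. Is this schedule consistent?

Yes

Imaging ends at 8:04 AM + 307 min = 1:11 PM.
Staining ends at 1:11 PM − 195 min = 9:56 AM.
The digestion step ends at 9:56 AM + 405 min = 4:41 PM.
That matches the stated 4:41 PM, so the schedule is consistent.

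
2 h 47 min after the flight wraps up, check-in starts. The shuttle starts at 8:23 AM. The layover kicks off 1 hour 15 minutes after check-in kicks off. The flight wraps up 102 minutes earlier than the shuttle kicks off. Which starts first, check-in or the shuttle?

The flight ends at 8:23 AM − 102 min = 6:41 AM.
Check-in starts at 6:41 AM + 167 min = 9:28 AM.
Check-in starts at 9:28 AM and the shuttle starts at 8:23 AM, so the shuttle is first.

the shuttle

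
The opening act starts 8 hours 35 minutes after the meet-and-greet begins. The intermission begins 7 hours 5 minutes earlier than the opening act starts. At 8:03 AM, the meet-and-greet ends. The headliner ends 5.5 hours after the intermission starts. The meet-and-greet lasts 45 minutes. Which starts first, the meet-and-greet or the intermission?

The meet-and-greet starts at 8:03 AM − 45 min = 7:18 AM.
The opening act starts at 7:18 AM + 515 min = 3:53 PM.
The intermission starts at 3:53 PM − 425 min = 8:48 AM.
The meet-and-greet starts at 7:18 AM and the intermission starts at 8:48 AM, so the meet-and-greet is first.

the meet-and-greet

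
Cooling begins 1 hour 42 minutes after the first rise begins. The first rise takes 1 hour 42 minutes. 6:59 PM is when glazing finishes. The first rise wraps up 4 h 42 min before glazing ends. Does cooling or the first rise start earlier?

The first rise ends at 6:59 PM − 282 min = 2:17 PM.
The first rise starts at 2:17 PM − 102 min = 12:35 PM.
Cooling starts at 12:35 PM + 102 min = 2:17 PM.
Cooling starts at 2:17 PM and the first rise starts at 12:35 PM, so the first rise is first.

the first rise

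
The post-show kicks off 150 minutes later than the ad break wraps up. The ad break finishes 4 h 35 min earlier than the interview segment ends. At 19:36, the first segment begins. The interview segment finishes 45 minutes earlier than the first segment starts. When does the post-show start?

The interview segment ends at 19:36 − 45 min = 18:51.
The ad break ends at 18:51 − 275 min = 14:16.
The post-show starts at 14:16 + 150 min = 16:46.

16:46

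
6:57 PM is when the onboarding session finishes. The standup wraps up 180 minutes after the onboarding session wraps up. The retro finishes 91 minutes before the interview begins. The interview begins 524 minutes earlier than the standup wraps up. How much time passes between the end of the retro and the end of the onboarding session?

The standup ends at 6:57 PM + 180 min = 9:57 PM.
The interview starts at 9:57 PM − 524 min = 1:13 PM.
The retro ends at 1:13 PM − 91 min = 11:42 AM.
From 11:42 AM to 6:57 PM is 7 hours 15 minutes.

7 hours 15 minutes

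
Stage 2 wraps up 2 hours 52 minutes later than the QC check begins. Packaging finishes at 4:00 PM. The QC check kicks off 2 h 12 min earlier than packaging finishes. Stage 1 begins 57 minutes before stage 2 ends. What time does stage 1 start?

The QC check starts at 4:00 PM − 132 min = 1:48 PM.
Stage 2 ends at 1:48 PM + 172 min = 4:40 PM.
Stage 1 starts at 4:40 PM − 57 min = 3:43 PM.

3:43 PM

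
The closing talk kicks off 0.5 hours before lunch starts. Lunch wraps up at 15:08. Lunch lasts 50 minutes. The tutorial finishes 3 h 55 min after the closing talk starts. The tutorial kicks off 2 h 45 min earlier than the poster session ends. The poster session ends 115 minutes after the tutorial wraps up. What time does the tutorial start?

16:53

Lunch starts at 15:08 − 50 min = 14:18.
The closing talk starts at 14:18 − 30 min = 13:48.
The tutorial ends at 13:48 + 235 min = 17:43.
The poster session ends at 17:43 + 115 min = 19:38.
The tutorial starts at 19:38 − 165 min = 16:53.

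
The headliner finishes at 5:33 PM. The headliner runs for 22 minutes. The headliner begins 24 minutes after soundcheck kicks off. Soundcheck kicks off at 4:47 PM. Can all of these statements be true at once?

The headliner starts at 4:47 PM + 24 min = 5:11 PM.
The headliner ends at 5:11 PM + 22 min = 5:33 PM.
That matches the stated 5:33 PM, so the schedule is consistent.

Yes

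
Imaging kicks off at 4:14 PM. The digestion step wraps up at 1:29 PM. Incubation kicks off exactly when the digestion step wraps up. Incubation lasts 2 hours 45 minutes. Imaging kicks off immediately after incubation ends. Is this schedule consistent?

Incubation starts at 1:29 PM.
Incubation ends at 1:29 PM + 165 min = 4:14 PM.
So imaging starts at 4:14 PM.
That matches the stated 4:14 PM, so the schedule is consistent.

Yes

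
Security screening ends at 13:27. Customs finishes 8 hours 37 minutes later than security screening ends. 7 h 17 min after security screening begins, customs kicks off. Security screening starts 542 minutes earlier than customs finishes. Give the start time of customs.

Customs ends at 13:27 + 517 min = 22:04.
Security screening starts at 22:04 − 542 min = 13:02.
Customs starts at 13:02 + 437 min = 20:19.

20:19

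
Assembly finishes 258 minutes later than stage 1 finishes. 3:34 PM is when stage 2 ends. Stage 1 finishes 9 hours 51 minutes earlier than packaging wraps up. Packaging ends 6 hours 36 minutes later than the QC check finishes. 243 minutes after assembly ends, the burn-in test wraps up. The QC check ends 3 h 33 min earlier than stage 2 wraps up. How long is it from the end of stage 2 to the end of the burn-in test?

The QC check ends at 3:34 PM − 213 min = 12:01 PM.
Packaging ends at 12:01 PM + 396 min = 6:37 PM.
Stage 1 ends at 6:37 PM − 591 min = 8:46 AM.
Assembly ends at 8:46 AM + 258 min = 1:04 PM.
The burn-in test ends at 1:04 PM + 243 min = 5:07 PM.
From 3:34 PM to 5:07 PM is 1 h 33 min.

1 h 33 min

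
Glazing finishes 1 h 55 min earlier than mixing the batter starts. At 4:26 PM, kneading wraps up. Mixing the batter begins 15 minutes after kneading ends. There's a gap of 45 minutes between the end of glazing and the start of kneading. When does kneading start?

Mixing the batter starts at 4:26 PM + 15 min = 4:41 PM.
Glazing ends at 4:41 PM − 115 min = 2:46 PM.
Kneading starts at 2:46 PM + 45 min = 3:31 PM.

3:31 PM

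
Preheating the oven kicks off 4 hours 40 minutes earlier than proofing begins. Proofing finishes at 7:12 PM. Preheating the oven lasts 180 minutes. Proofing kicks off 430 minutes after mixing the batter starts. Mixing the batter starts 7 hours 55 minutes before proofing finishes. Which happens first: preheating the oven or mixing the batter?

Mixing the batter starts at 7:12 PM − 475 min = 11:17 AM.
Proofing starts at 11:17 AM + 430 min = 6:27 PM.
Preheating the oven starts at 6:27 PM − 280 min = 1:47 PM.
Preheating the oven starts at 1:47 PM and mixing the batter starts at 11:17 AM, so mixing the batter is first.

mixing the batter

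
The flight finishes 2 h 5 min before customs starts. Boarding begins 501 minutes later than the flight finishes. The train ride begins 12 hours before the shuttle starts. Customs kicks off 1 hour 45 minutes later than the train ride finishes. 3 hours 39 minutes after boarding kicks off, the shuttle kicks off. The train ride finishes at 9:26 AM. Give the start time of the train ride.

Customs starts at 9:26 AM + 105 min = 11:11 AM.
The flight ends at 11:11 AM − 125 min = 9:06 AM.
Boarding starts at 9:06 AM + 501 min = 5:27 PM.
The shuttle starts at 5:27 PM + 219 min = 9:06 PM.
The train ride starts at 9:06 PM − 720 min = 9:06 AM.

9:06 AM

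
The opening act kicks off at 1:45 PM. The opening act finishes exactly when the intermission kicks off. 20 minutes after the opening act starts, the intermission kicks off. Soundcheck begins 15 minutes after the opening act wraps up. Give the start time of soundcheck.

The intermission starts at 1:45 PM + 20 min = 2:05 PM.
So the opening act ends at 2:05 PM.
Soundcheck starts at 2:05 PM + 15 min = 2:20 PM.

2:20 PM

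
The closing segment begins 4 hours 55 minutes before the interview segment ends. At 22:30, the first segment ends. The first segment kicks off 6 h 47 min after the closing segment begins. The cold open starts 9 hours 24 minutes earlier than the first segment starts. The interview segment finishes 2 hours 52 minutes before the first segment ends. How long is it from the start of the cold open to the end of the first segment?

The interview segment ends at 22:30 − 172 min = 19:38.
The closing segment starts at 19:38 − 295 min = 14:43.
The first segment starts at 14:43 + 407 min = 21:30.
The cold open starts at 21:30 − 564 min = 12:06.
From 12:06 to 22:30 is 624 minutes.

624 minutes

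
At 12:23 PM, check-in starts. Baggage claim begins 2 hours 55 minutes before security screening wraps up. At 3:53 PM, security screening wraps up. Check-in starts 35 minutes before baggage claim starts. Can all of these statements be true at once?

Baggage claim starts at 3:53 PM − 175 min = 12:58 PM.
Check-in starts at 12:58 PM − 35 min = 12:23 PM.
That matches the stated 12:23 PM, so the schedule is consistent.

Yes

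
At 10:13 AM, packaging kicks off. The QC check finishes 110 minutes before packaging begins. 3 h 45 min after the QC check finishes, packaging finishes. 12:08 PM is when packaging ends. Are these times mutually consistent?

The QC check ends at 10:13 AM − 110 min = 8:23 AM.
Packaging ends at 8:23 AM + 225 min = 12:08 PM.
That matches the stated 12:08 PM, so the schedule is consistent.

Yes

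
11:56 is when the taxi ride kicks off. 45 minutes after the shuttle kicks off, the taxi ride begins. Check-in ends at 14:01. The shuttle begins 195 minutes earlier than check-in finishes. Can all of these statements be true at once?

No

The shuttle starts at 14:01 − 195 min = 10:46.
The taxi ride starts at 10:46 + 45 min = 11:31.
But the taxi ride is also said to start at 11:56 — a 25-minute conflict.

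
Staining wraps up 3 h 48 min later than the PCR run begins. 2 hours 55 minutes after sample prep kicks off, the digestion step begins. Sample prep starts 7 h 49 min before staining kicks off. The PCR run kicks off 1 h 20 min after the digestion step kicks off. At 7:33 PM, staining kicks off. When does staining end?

Sample prep starts at 7:33 PM − 469 min = 11:44 AM.
The digestion step starts at 11:44 AM + 175 min = 2:39 PM.
The PCR run starts at 2:39 PM + 80 min = 3:59 PM.
Staining ends at 3:59 PM + 228 min = 7:47 PM.

7:47 PM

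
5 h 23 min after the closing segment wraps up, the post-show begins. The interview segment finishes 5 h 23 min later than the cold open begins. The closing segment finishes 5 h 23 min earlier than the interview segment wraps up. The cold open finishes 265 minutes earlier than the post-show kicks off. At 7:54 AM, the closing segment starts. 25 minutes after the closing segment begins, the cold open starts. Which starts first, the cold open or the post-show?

The cold open starts at 7:54 AM + 25 min = 8:19 AM.
The interview segment ends at 8:19 AM + 323 min = 1:42 PM.
The closing segment ends at 1:42 PM − 323 min = 8:19 AM.
The post-show starts at 8:19 AM + 323 min = 1:42 PM.
The cold open starts at 8:19 AM and the post-show starts at 1:42 PM, so the cold open is first.

the cold open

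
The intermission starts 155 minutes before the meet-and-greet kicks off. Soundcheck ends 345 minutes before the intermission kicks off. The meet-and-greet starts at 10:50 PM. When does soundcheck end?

The intermission starts at 10:50 PM − 155 min = 8:15 PM.
Soundcheck ends at 8:15 PM − 345 min = 2:30 PM.

2:30 PM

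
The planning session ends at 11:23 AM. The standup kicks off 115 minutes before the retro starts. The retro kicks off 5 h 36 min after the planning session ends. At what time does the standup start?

3:04 PM

The retro starts at 11:23 AM + 336 min = 4:59 PM.
The standup starts at 4:59 PM − 115 min = 3:04 PM.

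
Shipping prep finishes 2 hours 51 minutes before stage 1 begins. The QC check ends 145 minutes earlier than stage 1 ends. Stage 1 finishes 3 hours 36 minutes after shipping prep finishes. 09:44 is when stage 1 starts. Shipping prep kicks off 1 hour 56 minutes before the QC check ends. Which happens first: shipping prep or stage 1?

Shipping prep ends at 09:44 − 171 min = 06:53.
Stage 1 ends at 06:53 + 216 min = 10:29.
The QC check ends at 10:29 − 145 min = 08:04.
Shipping prep starts at 08:04 − 116 min = 06:08.
Shipping prep starts at 06:08 and stage 1 starts at 09:44, so shipping prep is first.

shipping prep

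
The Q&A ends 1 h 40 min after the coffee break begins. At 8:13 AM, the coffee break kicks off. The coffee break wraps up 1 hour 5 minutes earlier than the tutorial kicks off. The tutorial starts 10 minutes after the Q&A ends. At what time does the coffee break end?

8:58 AM

The Q&A ends at 8:13 AM + 100 min = 9:53 AM.
The tutorial starts at 9:53 AM + 10 min = 10:03 AM.
The coffee break ends at 10:03 AM − 65 min = 8:58 AM.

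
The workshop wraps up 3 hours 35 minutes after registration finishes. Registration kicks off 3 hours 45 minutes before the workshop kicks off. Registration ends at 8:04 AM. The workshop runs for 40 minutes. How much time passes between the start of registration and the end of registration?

50 minutes

The workshop ends at 8:04 AM + 215 min = 11:39 AM.
The workshop starts at 11:39 AM − 40 min = 10:59 AM.
Registration starts at 10:59 AM − 225 min = 7:14 AM.
From 7:14 AM to 8:04 AM is 50 minutes.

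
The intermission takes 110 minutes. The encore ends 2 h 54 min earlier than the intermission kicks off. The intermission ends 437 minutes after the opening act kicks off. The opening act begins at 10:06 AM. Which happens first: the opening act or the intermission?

the opening act

The intermission ends at 10:06 AM + 437 min = 5:23 PM.
The intermission starts at 5:23 PM − 110 min = 3:33 PM.
The opening act starts at 10:06 AM and the intermission starts at 3:33 PM, so the opening act is first.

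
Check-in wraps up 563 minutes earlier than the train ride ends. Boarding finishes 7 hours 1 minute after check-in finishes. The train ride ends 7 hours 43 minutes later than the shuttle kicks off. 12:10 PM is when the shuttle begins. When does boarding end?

5:31 PM

The train ride ends at 12:10 PM + 463 min = 7:53 PM.
Check-in ends at 7:53 PM − 563 min = 10:30 AM.
Boarding ends at 10:30 AM + 421 min = 5:31 PM.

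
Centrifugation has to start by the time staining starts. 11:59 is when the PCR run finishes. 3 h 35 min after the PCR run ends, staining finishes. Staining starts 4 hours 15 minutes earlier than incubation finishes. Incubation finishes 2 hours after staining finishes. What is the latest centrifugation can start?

13:19

Staining ends at 11:59 + 215 min = 15:34.
Incubation ends at 15:34 + 120 min = 17:34.
Staining starts at 17:34 − 255 min = 13:19.
Centrifugation is bounded by staining, so the latest it can start is 13:19.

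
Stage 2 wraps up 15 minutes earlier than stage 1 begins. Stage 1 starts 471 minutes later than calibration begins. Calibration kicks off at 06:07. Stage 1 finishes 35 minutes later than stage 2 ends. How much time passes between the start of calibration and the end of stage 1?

8 hours 11 minutes

Stage 1 starts at 06:07 + 471 min = 13:58.
Stage 2 ends at 13:58 − 15 min = 13:43.
Stage 1 ends at 13:43 + 35 min = 14:18.
From 06:07 to 14:18 is 8 hours 11 minutes.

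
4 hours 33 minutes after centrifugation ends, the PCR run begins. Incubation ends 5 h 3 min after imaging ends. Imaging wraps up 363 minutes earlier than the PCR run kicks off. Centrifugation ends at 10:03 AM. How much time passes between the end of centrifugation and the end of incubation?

3 h 33 min

The PCR run starts at 10:03 AM + 273 min = 2:36 PM.
Imaging ends at 2:36 PM − 363 min = 8:33 AM.
Incubation ends at 8:33 AM + 303 min = 1:36 PM.
From 10:03 AM to 1:36 PM is 3 h 33 min.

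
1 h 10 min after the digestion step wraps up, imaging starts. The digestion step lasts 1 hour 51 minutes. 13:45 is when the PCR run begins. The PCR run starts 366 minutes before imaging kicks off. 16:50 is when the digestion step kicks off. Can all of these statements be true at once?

The digestion step ends at 16:50 + 111 min = 18:41.
Imaging starts at 18:41 + 70 min = 19:51.
The PCR run starts at 19:51 − 366 min = 13:45.
That matches the stated 13:45, so the schedule is consistent.

Yes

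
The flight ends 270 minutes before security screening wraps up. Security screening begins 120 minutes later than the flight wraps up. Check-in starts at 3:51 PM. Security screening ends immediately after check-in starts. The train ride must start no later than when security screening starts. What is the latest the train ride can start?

Security screening ends at 3:51 PM.
The flight ends at 3:51 PM − 270 min = 11:21 AM.
Security screening starts at 11:21 AM + 120 min = 1:21 PM.
The train ride is bounded by security screening, so the latest it can start is 1:21 PM.

1:21 PM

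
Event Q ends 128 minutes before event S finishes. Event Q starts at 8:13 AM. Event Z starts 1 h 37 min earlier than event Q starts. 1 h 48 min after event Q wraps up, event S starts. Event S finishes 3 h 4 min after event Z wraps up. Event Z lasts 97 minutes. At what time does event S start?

Event Z starts at 8:13 AM − 97 min = 6:36 AM.
Event Z ends at 6:36 AM + 97 min = 8:13 AM.
Event S ends at 8:13 AM + 184 min = 11:17 AM.
Event Q ends at 11:17 AM − 128 min = 9:09 AM.
Event S starts at 9:09 AM + 108 min = 10:57 AM.

10:57 AM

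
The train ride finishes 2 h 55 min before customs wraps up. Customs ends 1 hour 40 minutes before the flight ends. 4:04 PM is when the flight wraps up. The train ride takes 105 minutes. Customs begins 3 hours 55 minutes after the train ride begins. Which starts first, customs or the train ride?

Customs ends at 4:04 PM − 100 min = 2:24 PM.
The train ride ends at 2:24 PM − 175 min = 11:29 AM.
The train ride starts at 11:29 AM − 105 min = 9:44 AM.
Customs starts at 9:44 AM + 235 min = 1:39 PM.
Customs starts at 1:39 PM and the train ride starts at 9:44 AM, so the train ride is first.

the train ride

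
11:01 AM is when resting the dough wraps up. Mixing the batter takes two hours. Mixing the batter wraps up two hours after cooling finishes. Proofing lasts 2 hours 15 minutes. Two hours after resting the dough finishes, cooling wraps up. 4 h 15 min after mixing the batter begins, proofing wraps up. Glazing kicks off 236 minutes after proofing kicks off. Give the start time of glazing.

6:57 PM

Cooling ends at 11:01 AM + 120 min = 1:01 PM.
Mixing the batter ends at 1:01 PM + 120 min = 3:01 PM.
Mixing the batter starts at 3:01 PM − 120 min = 1:01 PM.
Proofing ends at 1:01 PM + 255 min = 5:16 PM.
Proofing starts at 5:16 PM − 135 min = 3:01 PM.
Glazing starts at 3:01 PM + 236 min = 6:57 PM.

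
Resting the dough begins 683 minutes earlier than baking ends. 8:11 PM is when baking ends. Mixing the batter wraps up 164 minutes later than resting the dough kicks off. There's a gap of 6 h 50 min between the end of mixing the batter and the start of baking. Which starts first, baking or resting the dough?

Resting the dough starts at 8:11 PM − 683 min = 8:48 AM.
Mixing the batter ends at 8:48 AM + 164 min = 11:32 AM.
Baking starts at 11:32 AM + 410 min = 6:22 PM.
Baking starts at 6:22 PM and resting the dough starts at 8:48 AM, so resting the dough is first.

resting the dough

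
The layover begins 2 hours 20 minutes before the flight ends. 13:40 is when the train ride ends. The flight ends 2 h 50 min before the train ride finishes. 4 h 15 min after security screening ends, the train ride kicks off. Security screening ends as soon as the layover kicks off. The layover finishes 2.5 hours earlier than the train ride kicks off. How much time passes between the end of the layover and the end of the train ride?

The flight ends at 13:40 − 170 min = 10:50.
The layover starts at 10:50 − 140 min = 08:30.
So security screening ends at 08:30.
The train ride starts at 08:30 + 255 min = 12:45.
The layover ends at 12:45 − 150 min = 10:15.
From 10:15 to 13:40 is 3 h 25 min.

3 h 25 min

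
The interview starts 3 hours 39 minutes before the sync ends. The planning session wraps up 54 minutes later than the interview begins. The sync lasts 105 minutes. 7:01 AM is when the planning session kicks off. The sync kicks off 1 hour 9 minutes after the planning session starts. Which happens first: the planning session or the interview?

the interview

The sync starts at 7:01 AM + 69 min = 8:10 AM.
The sync ends at 8:10 AM + 105 min = 9:55 AM.
The interview starts at 9:55 AM − 219 min = 6:16 AM.
The planning session starts at 7:01 AM and the interview starts at 6:16 AM, so the interview is first.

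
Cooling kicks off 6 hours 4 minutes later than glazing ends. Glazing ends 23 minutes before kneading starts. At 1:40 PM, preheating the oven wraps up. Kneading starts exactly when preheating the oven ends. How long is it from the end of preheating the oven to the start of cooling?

Kneading starts at 1:40 PM.
Glazing ends at 1:40 PM − 23 min = 1:17 PM.
Cooling starts at 1:17 PM + 364 min = 7:21 PM.
From 1:40 PM to 7:21 PM is 341 minutes.

341 minutes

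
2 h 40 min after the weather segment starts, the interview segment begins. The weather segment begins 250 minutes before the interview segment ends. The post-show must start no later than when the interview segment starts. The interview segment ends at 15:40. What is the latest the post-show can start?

14:10

The weather segment starts at 15:40 − 250 min = 11:30.
The interview segment starts at 11:30 + 160 min = 14:10.
The post-show is bounded by the interview segment, so the latest it can start is 14:10.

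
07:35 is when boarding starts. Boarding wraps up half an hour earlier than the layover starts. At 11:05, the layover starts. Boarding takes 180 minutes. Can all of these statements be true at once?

Yes

Boarding ends at 11:05 − 30 min = 10:35.
Boarding starts at 10:35 − 180 min = 07:35.
That matches the stated 07:35, so the schedule is consistent.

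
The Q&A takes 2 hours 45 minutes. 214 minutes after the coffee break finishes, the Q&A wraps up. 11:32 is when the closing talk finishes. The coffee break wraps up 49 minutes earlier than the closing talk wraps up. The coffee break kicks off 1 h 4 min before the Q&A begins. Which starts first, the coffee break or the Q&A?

The coffee break ends at 11:32 − 49 min = 10:43.
The Q&A ends at 10:43 + 214 min = 14:17.
The Q&A starts at 14:17 − 165 min = 11:32.
The coffee break starts at 11:32 − 64 min = 10:28.
The coffee break starts at 10:28 and the Q&A starts at 11:32, so the coffee break is first.

the coffee break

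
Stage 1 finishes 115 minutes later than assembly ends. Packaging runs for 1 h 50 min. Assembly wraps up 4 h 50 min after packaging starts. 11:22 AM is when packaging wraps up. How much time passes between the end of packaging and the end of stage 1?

4 h 55 min

Packaging starts at 11:22 AM − 110 min = 9:32 AM.
Assembly ends at 9:32 AM + 290 min = 2:22 PM.
Stage 1 ends at 2:22 PM + 115 min = 4:17 PM.
From 11:22 AM to 4:17 PM is 4 h 55 min.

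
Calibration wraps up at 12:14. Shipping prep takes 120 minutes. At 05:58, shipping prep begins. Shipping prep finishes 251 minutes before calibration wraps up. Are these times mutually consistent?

No

Shipping prep ends at 12:14 − 251 min = 08:03.
Shipping prep starts at 08:03 − 120 min = 06:03.
But shipping prep is also said to start at 05:58 — a 5-minute conflict.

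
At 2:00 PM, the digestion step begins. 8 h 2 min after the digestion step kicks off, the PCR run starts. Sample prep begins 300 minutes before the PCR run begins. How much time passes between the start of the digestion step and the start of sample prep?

3 hours 2 minutes

The PCR run starts at 2:00 PM + 482 min = 10:02 PM.
Sample prep starts at 10:02 PM − 300 min = 5:02 PM.
From 2:00 PM to 5:02 PM is 3 hours 2 minutes.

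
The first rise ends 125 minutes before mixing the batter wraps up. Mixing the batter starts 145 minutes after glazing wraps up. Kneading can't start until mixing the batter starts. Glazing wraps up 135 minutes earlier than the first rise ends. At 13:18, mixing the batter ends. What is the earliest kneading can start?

11:23

The first rise ends at 13:18 − 125 min = 11:13.
Glazing ends at 11:13 − 135 min = 08:58.
Mixing the batter starts at 08:58 + 145 min = 11:23.
Kneading is bounded by mixing the batter, so the earliest it can start is 11:23.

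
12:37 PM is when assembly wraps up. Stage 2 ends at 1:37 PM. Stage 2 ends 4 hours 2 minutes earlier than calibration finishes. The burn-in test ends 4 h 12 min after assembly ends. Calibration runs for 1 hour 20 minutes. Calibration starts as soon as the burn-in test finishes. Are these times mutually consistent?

No

The burn-in test ends at 12:37 PM + 252 min = 4:49 PM.
So calibration starts at 4:49 PM.
Calibration ends at 4:49 PM + 80 min = 6:09 PM.
Stage 2 ends at 6:09 PM − 242 min = 2:07 PM.
But stage 2 is also said to end at 1:37 PM — a 30-minute conflict.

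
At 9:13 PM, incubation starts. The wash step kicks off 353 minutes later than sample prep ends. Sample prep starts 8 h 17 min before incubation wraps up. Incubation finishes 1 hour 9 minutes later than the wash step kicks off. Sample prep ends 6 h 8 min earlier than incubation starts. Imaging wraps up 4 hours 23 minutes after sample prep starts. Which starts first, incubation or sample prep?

sample prep

Sample prep ends at 9:13 PM − 368 min = 3:05 PM.
The wash step starts at 3:05 PM + 353 min = 8:58 PM.
Incubation ends at 8:58 PM + 69 min = 10:07 PM.
Sample prep starts at 10:07 PM − 497 min = 1:50 PM.
Incubation starts at 9:13 PM and sample prep starts at 1:50 PM, so sample prep is first.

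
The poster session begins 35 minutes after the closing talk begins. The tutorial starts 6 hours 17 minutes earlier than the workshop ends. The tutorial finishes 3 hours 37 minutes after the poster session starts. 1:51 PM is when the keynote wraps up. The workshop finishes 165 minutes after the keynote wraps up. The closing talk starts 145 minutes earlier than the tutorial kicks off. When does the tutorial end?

The workshop ends at 1:51 PM + 165 min = 4:36 PM.
The tutorial starts at 4:36 PM − 377 min = 10:19 AM.
The closing talk starts at 10:19 AM − 145 min = 7:54 AM.
The poster session starts at 7:54 AM + 35 min = 8:29 AM.
The tutorial ends at 8:29 AM + 217 min = 12:06 PM.

12:06 PM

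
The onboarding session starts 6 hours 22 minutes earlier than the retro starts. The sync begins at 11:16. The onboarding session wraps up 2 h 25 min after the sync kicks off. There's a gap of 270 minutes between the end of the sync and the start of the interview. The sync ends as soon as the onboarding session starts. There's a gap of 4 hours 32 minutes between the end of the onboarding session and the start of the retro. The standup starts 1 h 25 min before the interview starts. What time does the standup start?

14:56

The onboarding session ends at 11:16 + 145 min = 13:41.
The retro starts at 13:41 + 272 min = 18:13.
The onboarding session starts at 18:13 − 382 min = 11:51.
So the sync ends at 11:51.
The interview starts at 11:51 + 270 min = 16:21.
The standup starts at 16:21 − 85 min = 14:56.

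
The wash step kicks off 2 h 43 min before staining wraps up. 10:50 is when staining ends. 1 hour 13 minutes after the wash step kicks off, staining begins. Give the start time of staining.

The wash step starts at 10:50 − 163 min = 08:07.
Staining starts at 08:07 + 73 min = 09:20.

09:20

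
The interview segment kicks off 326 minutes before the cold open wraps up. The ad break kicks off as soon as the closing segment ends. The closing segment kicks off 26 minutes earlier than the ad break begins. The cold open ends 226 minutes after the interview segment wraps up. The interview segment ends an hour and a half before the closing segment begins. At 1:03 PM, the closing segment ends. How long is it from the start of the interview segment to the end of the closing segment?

The ad break starts at 1:03 PM.
The closing segment starts at 1:03 PM − 26 min = 12:37 PM.
The interview segment ends at 12:37 PM − 90 min = 11:07 AM.
The cold open ends at 11:07 AM + 226 min = 2:53 PM.
The interview segment starts at 2:53 PM − 326 min = 9:27 AM.
From 9:27 AM to 1:03 PM is 3 hours 36 minutes.

3 hours 36 minutes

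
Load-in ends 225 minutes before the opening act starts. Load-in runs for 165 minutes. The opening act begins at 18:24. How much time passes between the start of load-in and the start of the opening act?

6.5 hours

Load-in ends at 18:24 − 225 min = 14:39.
Load-in starts at 14:39 − 165 min = 11:54.
From 11:54 to 18:24 is 6.5 hours.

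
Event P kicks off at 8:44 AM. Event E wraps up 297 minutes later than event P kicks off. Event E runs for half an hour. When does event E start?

Event E ends at 8:44 AM + 297 min = 1:41 PM.
Event E starts at 1:41 PM − 30 min = 1:11 PM.

1:11 PM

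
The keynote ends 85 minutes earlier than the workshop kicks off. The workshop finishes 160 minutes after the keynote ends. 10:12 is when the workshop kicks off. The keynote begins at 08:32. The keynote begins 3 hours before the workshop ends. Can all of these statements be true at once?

No

The keynote ends at 10:12 − 85 min = 08:47.
The workshop ends at 08:47 + 160 min = 11:27.
The keynote starts at 11:27 − 180 min = 08:27.
But the keynote is also said to start at 08:32 — a 5-minute conflict.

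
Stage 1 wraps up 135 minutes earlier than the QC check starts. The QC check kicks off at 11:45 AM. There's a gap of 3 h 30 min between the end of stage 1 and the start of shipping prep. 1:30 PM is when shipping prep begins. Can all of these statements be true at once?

Stage 1 ends at 11:45 AM − 135 min = 9:30 AM.
Shipping prep starts at 9:30 AM + 210 min = 1:00 PM.
But shipping prep is also said to start at 1:30 PM — a 30-minute conflict.

No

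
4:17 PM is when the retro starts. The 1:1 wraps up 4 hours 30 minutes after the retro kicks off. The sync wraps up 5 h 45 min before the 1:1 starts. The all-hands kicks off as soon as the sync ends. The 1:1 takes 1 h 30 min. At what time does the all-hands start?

The 1:1 ends at 4:17 PM + 270 min = 8:47 PM.
The 1:1 starts at 8:47 PM − 90 min = 7:17 PM.
The sync ends at 7:17 PM − 345 min = 1:32 PM.
So the all-hands starts at 1:32 PM.

1:32 PM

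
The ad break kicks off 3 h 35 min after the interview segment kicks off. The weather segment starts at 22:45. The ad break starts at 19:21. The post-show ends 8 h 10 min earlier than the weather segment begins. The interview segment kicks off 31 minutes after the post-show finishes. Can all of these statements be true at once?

The post-show ends at 22:45 − 490 min = 14:35.
The interview segment starts at 14:35 + 31 min = 15:06.
The ad break starts at 15:06 + 215 min = 18:41.
But the ad break is also said to start at 19:21 — a 40-minute conflict.

No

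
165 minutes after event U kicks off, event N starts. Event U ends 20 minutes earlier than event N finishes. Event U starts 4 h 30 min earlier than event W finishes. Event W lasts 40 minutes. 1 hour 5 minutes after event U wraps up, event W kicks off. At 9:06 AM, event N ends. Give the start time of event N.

8:46 AM

Event U ends at 9:06 AM − 20 min = 8:46 AM.
Event W starts at 8:46 AM + 65 min = 9:51 AM.
Event W ends at 9:51 AM + 40 min = 10:31 AM.
Event U starts at 10:31 AM − 270 min = 6:01 AM.
Event N starts at 6:01 AM + 165 min = 8:46 AM.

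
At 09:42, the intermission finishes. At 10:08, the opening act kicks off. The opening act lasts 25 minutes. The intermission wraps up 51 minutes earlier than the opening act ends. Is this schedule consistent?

Yes

The opening act ends at 10:08 + 25 min = 10:33.
The intermission ends at 10:33 − 51 min = 09:42.
That matches the stated 09:42, so the schedule is consistent.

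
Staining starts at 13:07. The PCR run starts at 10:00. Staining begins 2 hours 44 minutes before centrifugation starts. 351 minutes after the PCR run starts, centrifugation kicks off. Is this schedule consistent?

Centrifugation starts at 10:00 + 351 min = 15:51.
Staining starts at 15:51 − 164 min = 13:07.
That matches the stated 13:07, so the schedule is consistent.

Yes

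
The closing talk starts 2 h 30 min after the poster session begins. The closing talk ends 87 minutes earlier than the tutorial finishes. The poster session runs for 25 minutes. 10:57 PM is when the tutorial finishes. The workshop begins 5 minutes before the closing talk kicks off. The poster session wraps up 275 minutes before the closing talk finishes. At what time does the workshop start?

The closing talk ends at 10:57 PM − 87 min = 9:30 PM.
The poster session ends at 9:30 PM − 275 min = 4:55 PM.
The poster session starts at 4:55 PM − 25 min = 4:30 PM.
The closing talk starts at 4:30 PM + 150 min = 7:00 PM.
The workshop starts at 7:00 PM − 5 min = 6:55 PM.

6:55 PM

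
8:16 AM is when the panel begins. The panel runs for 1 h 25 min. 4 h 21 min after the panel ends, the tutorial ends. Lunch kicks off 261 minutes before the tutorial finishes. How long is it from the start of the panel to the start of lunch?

85 minutes

The panel ends at 8:16 AM + 85 min = 9:41 AM.
The tutorial ends at 9:41 AM + 261 min = 2:02 PM.
Lunch starts at 2:02 PM − 261 min = 9:41 AM.
From 8:16 AM to 9:41 AM is 85 minutes.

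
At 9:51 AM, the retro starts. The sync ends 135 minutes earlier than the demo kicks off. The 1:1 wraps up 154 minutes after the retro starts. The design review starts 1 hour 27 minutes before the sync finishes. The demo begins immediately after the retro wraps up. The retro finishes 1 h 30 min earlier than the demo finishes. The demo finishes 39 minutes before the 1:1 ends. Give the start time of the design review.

The 1:1 ends at 9:51 AM + 154 min = 12:25 PM.
The demo ends at 12:25 PM − 39 min = 11:46 AM.
The retro ends at 11:46 AM − 90 min = 10:16 AM.
So the demo starts at 10:16 AM.
The sync ends at 10:16 AM − 135 min = 8:01 AM.
The design review starts at 8:01 AM − 87 min = 6:34 AM.

6:34 AM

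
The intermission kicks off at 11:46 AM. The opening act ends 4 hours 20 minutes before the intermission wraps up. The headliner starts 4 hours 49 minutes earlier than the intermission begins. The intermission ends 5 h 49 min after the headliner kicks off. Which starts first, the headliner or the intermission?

the headliner

The headliner starts at 11:46 AM − 289 min = 6:57 AM.
The headliner starts at 6:57 AM and the intermission starts at 11:46 AM, so the headliner is first.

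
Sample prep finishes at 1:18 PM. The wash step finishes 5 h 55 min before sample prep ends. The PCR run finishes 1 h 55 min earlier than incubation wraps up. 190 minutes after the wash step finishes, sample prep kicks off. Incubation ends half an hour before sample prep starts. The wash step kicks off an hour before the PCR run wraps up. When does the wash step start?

The wash step ends at 1:18 PM − 355 min = 7:23 AM.
Sample prep starts at 7:23 AM + 190 min = 10:33 AM.
Incubation ends at 10:33 AM − 30 min = 10:03 AM.
The PCR run ends at 10:03 AM − 115 min = 8:08 AM.
The wash step starts at 8:08 AM − 60 min = 7:08 AM.

7:08 AM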